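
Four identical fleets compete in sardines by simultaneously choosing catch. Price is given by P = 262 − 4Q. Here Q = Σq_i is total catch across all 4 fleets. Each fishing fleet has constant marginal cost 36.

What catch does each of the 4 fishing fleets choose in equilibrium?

11.3

A representative fishing fleet's profit is π_i = q_i(262 − 4Q) − 36q_i, with Q = q_i + Σ_{j≠i} q_j.
First-order condition: 226 − 8q_i − 4Σ_{j≠i} q_j = 0.
Imposing symmetry (q_j = q for all j) turns Σ_{j≠i} q_j into 3q, so 226 = 20q and q = 11.3.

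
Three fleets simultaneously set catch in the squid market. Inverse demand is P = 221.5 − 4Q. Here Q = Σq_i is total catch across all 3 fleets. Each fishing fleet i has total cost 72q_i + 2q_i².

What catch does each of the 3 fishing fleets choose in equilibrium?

A representative fishing fleet's profit is π_i = q_i(221.5 − 4Q) − 72q_i − 2q_i², with Q = q_i + Σ_{j≠i} q_j.
First-order condition: 149.5 − 12q_i − 4Σ_{j≠i} q_j = 0.
With identical fishing fleets, set every q_j = q: then 149.5 − 12q − 8q = 0, i.e. q = 149.5/20 = 7.475.

7.475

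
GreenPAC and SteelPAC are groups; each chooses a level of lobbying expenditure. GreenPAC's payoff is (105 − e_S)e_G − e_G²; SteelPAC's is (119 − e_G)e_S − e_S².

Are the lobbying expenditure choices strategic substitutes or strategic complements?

Expanding GreenPAC's payoff: 105e_G − e_Se_G − e_G².
∂π/∂e_G = 105 − e_S − 2e_G = 0, so e_G = 52.5 − 0.5e_S.
The best-response slope de_G/de_S = −0.5 < 0: the reaction function is downward-sloping, so the choices are strategic substitutes.

strategic substitutes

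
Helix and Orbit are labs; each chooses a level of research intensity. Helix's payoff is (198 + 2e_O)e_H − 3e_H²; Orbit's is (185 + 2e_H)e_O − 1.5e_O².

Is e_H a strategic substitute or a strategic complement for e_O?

Expanding Helix's payoff: 198e_H + 2e_Oe_H − 3e_H².
∂π/∂e_H = 198 + 2e_O − 6e_H = 0, so e_H = 33 + (1/3)e_O.
The best-response slope de_H/de_O = 1/3 > 0: the reaction function is upward-sloping, so the choices are strategic complements.

strategic complements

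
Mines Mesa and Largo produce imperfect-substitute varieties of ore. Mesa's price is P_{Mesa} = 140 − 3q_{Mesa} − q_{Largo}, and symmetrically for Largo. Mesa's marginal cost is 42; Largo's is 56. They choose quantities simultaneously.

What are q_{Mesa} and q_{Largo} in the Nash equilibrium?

Mine Mesa's profit: π = q_{Mesa}(140 − 3q_{Mesa} − q_{Largo}) − 42q_{Mesa}.
∂π/∂q_{Mesa} = 98 − 6q_{Mesa} − q_{Largo} = 0 ⇒ q_{Mesa} = 49/3 − (1/6)q_{Largo}.
Similarly q_{Largo} = 14 − (1/6)q_{Mesa}.
Substituting the second reaction function into the first: q_{Mesa} = 49/3 − (1/6)(14 − (1/6)q_{Mesa}), which gives (35/36)q_{Mesa} = 14 ⇒ q_{Mesa} = 14.4.
Then q_{Largo} = 14 − (1/6)·14.4 = 11.6.

14.4, 11.6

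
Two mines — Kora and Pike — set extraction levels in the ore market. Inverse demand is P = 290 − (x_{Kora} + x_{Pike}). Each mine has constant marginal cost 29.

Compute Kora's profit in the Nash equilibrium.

Mine Kora's profit: π = x_{Kora}(290 − (x_{Kora} + x_{Pike})) − 29x_{Kora}.
∂π/∂x_{Kora} = 261 − 2x_{Kora} − x_{Pike} = 0, so x_{Kora} = 130.5 − 0.5x_{Pike}.
The game is symmetric, so in equilibrium x_{Pike} = x_{Kora}: the reaction function gives 1.5x_{Kora} = 130.5, hence x_{Kora} = 87.
Price P = 290 − 174 = 116.
Kora's profit: (116 − 29)·87 = 7569.

7569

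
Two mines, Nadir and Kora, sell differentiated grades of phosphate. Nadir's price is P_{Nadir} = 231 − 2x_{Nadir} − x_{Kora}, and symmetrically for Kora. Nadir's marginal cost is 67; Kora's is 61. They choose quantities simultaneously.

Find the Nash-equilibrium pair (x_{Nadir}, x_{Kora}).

32.4, 34.4

Mine Nadir's profit: π = x_{Nadir}(231 − 2x_{Nadir} − x_{Kora}) − 67x_{Nadir}.
∂π/∂x_{Nadir} = 164 − 4x_{Nadir} − x_{Kora} = 0 ⇒ x_{Nadir} = 41 − 0.25x_{Kora}.
Similarly x_{Kora} = 42.5 − 0.25x_{Nadir}.
Substituting the second reaction function into the first: x_{Nadir} = 41 − 0.25(42.5 − 0.25x_{Nadir}), which gives 0.9375x_{Nadir} = 30.375 ⇒ x_{Nadir} = 32.4.
Then x_{Kora} = 42.5 − 0.25·32.4 = 34.4.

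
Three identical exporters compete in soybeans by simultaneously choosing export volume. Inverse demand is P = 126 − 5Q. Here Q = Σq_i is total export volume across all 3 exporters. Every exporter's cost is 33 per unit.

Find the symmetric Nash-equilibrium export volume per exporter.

A representative exporter's profit is π_i = q_i(126 − 5Q) − 33q_i, with Q = q_i + Σ_{j≠i} q_j.
First-order condition: 93 − 10q_i − 5Σ_{j≠i} q_j = 0.
Imposing symmetry (q_j = q for all j) turns Σ_{j≠i} q_j into 2q, so 93 = 20q and q = 4.65.

4.65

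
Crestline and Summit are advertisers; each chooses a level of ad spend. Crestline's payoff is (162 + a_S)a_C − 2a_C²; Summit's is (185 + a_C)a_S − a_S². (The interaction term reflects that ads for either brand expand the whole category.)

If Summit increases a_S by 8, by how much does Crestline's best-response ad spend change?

Expanding Crestline's payoff: 162a_C + a_Sa_C − 2a_C².
∂π/∂a_C = 162 + a_S − 4a_C = 0, so a_C = 40.5 + 0.25a_S.
The reaction-function slope is 0.25, so an 8-unit rise in a_S moves a_C by 0.25 × 8 = 2. Crestline's best response rises — the actions are strategic complements.

2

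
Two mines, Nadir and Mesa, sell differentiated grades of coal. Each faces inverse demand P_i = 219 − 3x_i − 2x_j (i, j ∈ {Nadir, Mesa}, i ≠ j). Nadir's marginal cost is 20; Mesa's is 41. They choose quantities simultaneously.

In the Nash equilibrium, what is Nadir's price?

Mine Nadir's profit: π = x_{Nadir}(219 − 3x_{Nadir} − 2x_{Mesa}) − 20x_{Nadir}.
∂π/∂x_{Nadir} = 199 − 6x_{Nadir} − 2x_{Mesa} = 0 ⇒ x_{Nadir} = 199/6 − (1/3)x_{Mesa}.
Similarly x_{Mesa} = 89/3 − (1/3)x_{Nadir}.
Solving the two reaction functions simultaneously: (1 − (−1/3)(−1/3))x_{Nadir} = 199/6 − (1/3)·(89/3), so (8/9)x_{Nadir} = 419/18 and x_{Nadir} = 26.1875.
Then x_{Mesa} = 89/3 − (1/3)·26.1875 = 20.9375.
P_{Nadir} = 219 − 3·26.1875 − 2·20.9375 = 98.5625.

98.5625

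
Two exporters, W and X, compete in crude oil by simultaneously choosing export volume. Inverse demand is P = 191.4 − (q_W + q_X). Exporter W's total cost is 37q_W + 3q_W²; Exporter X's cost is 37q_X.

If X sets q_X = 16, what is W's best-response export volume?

17.3

Exporter W's profit: π = q_W(191.4 − (q_W + q_X)) − 37q_W − 3q_W².
∂π/∂q_W = 154.4 − 8q_W − q_X = 0, so q_W = 19.3 − 0.125q_X.
At q_X = 16: q_W = 19.3 − 0.125·16 = 17.3.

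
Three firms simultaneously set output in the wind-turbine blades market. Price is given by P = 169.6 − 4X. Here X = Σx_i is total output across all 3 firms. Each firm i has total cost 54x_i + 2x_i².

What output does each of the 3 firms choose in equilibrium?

A representative firm's profit is π_i = x_i(169.6 − 4X) − 54x_i − 2x_i², with X = x_i + Σ_{j≠i} x_j.
First-order condition: 115.6 − 12x_i − 4Σ_{j≠i} x_j = 0.
In a symmetric equilibrium every firm chooses the same x, so Σ_{j≠i} x_j = 2x. The condition becomes 115.6 − 20x = 0, giving x = 115.6/20 = 5.78.

5.78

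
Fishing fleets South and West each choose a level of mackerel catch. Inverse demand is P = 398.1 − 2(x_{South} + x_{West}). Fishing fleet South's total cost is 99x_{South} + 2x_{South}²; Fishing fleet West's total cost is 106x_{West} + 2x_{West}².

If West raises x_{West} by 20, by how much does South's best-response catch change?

Fishing fleet South's profit: π = x_{South}(398.1 − 2(x_{South} + x_{West})) − 99x_{South} − 2x_{South}².
∂π/∂x_{South} = 299.1 − 8x_{South} − 2x_{West} = 0, so x_{South} = 37.3875 − 0.25x_{West}.
The reaction-function slope is −0.25, so a 20-unit rise in x_{West} moves x_{South} by −0.25 × 20 = −5. South's best response falls — the actions are strategic substitutes.

-5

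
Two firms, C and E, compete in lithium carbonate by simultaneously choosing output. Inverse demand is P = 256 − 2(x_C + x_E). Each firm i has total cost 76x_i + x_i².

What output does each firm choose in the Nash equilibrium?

Firm C's profit: π = x_C(256 − 2(x_C + x_E)) − 76x_C − x_C².
∂π/∂x_C = 180 − 6x_C − 2x_E = 0, so x_C = 30 − (1/3)x_E.
By symmetry x_E = x_C; substituting into the reaction function, (4/3)x_C = 30 and x_C = 22.5.

22.5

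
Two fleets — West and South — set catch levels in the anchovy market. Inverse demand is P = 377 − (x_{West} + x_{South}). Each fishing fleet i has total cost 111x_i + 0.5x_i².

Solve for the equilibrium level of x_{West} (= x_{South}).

Fishing fleet West's profit: π = x_{West}(377 − (x_{West} + x_{South})) − 111x_{West} − 0.5x_{West}².
∂π/∂x_{West} = 266 − 3x_{West} − x_{South} = 0, so x_{West} = 266/3 − (1/3)x_{South}.
The game is symmetric, so in equilibrium x_{South} = x_{West}: the reaction function gives (4/3)x_{West} = 266/3, hence x_{West} = 66.5.

66.5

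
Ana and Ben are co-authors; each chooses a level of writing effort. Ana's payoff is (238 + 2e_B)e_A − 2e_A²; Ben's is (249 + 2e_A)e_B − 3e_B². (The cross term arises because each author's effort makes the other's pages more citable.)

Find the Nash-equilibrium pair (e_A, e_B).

Expanding Ana's payoff: 238e_A + 2e_Be_A − 2e_A².
∂π/∂e_A = 238 + 2e_B − 4e_A = 0, so e_A = 59.5 + 0.5e_B.
Likewise for Ben: e_B = 41.5 + (1/3)e_A.
Substituting the second reaction function into the first: e_A = 59.5 + 0.5(41.5 + (1/3)e_A), which gives (5/6)e_A = 80.25 ⇒ e_A = 96.3.
Then e_B = 41.5 + (1/3)·96.3 = 73.6.

96.3, 73.6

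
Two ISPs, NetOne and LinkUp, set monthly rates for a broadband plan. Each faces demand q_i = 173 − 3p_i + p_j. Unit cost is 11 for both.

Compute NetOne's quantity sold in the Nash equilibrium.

90.6

NetOne's profit: π = (p_{NetOne} − 11)(173 − 3p_{NetOne} + p_{LinkUp}).
∂π/∂p_{NetOne} = 206 − 6p_{NetOne} + p_{LinkUp} = 0 ⇒ p_{NetOne} = 103/3 + (1/6)p_{LinkUp}.
Setting p_{NetOne} = p_{LinkUp} in the reaction function: p_{NetOne} = 103/3 + (1/6)p_{NetOne}, so p_{NetOne} = (103/3) / (5/6) = 41.2.
q_{NetOne} = 173 − 3·41.2 + 41.2 = 90.6.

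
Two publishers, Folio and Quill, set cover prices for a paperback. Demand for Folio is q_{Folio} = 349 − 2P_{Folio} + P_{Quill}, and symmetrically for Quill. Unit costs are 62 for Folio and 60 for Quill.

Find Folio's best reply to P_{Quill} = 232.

176.25

Folio's profit: π = (P_{Folio} − 62)(349 − 2P_{Folio} + P_{Quill}).
∂π/∂P_{Folio} = 473 − 4P_{Folio} + P_{Quill} = 0 ⇒ P_{Folio} = 118.25 + 0.25P_{Quill}.
At P_{Quill} = 232: P_{Folio} = 118.25 + 0.25·232 = 176.25.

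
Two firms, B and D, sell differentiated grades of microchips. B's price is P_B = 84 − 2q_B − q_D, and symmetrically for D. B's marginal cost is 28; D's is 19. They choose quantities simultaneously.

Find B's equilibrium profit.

Firm B's profit: π = q_B(84 − 2q_B − q_D) − 28q_B.
∂π/∂q_B = 56 − 4q_B − q_D = 0 ⇒ q_B = 14 − 0.25q_D.
Similarly q_D = 16.25 − 0.25q_B.
Substituting the second reaction function into the first: q_B = 14 − 0.25(16.25 − 0.25q_B), which gives 0.9375q_B = 9.9375 ⇒ q_B = 10.6.
Then q_D = 16.25 − 0.25·10.6 = 13.6.
P_B = 84 − 2·10.6 − 13.6 = 49.2.
Profit = (49.2 − 28)·10.6 = 224.72.

224.72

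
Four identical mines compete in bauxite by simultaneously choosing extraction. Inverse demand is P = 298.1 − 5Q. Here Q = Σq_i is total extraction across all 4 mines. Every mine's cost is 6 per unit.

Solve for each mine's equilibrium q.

A representative mine's profit is π_i = q_i(298.1 − 5Q) − 6q_i, with Q = q_i + Σ_{j≠i} q_j.
First-order condition: 292.1 − 10q_i − 5Σ_{j≠i} q_j = 0.
With identical mines, set every q_j = q: then 292.1 − 10q − 15q = 0, i.e. q = 292.1/25 = 11.684.

11.684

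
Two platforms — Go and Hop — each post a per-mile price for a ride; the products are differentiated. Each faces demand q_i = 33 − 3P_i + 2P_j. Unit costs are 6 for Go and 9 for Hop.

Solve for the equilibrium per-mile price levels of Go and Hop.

13.3125, 14.4375

Go's profit: π = (P_{Go} − 6)(33 − 3P_{Go} + 2P_{Hop}).
∂π/∂P_{Go} = 51 − 6P_{Go} + 2P_{Hop} = 0 ⇒ P_{Go} = 8.5 + (1/3)P_{Hop}.
Similarly P_{Hop} = 10 + (1/3)P_{Go}.
Solving the two reaction functions simultaneously: (1 − (1/3)(1/3))P_{Go} = 8.5 + (1/3)·10, so (8/9)P_{Go} = 71/6 and P_{Go} = 13.3125.
Then P_{Hop} = 10 + (1/3)·13.3125 = 14.4375.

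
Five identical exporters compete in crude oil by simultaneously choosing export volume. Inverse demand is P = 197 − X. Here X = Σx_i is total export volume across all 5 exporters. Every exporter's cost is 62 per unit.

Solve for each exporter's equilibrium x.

22.5

A representative exporter's profit is π_i = x_i(197 − X) − 62x_i, with X = x_i + Σ_{j≠i} x_j.
First-order condition: 135 − 2x_i − Σ_{j≠i} x_j = 0.
With identical exporters, set every x_j = x: then 135 − 2x − 4x = 0, i.e. x = 135/6 = 22.5.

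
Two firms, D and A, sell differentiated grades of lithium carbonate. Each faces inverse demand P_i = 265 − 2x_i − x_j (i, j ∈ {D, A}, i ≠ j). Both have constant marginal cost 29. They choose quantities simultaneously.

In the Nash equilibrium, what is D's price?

Firm D's profit: π = x_D(265 − 2x_D − x_A) − 29x_D.
∂π/∂x_D = 236 − 4x_D − x_A = 0 ⇒ x_D = 59 − 0.25x_A.
By symmetry x_A = x_D; substituting into the reaction function, 1.25x_D = 59 and x_D = 47.2.
P_D = 265 − 2·47.2 − 47.2 = 123.4.

123.4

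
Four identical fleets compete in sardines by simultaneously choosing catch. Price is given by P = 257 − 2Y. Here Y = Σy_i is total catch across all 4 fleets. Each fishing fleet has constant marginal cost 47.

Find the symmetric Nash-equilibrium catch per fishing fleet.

A representative fishing fleet's profit is π_i = y_i(257 − 2Y) − 47y_i, with Y = y_i + Σ_{j≠i} y_j.
First-order condition: 210 − 4y_i − 2Σ_{j≠i} y_j = 0.
With identical fishing fleets, set every y_j = y: then 210 − 4y − 6y = 0, i.e. y = 210/10 = 21.

21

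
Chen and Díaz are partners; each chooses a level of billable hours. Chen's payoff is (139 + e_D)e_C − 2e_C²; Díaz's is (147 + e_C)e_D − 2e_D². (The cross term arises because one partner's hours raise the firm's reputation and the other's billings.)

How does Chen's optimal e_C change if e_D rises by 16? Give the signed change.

4

Expanding Chen's payoff: 139e_C + e_De_C − 2e_C².
∂π/∂e_C = 139 + e_D − 4e_C = 0, so e_C = 34.75 + 0.25e_D.
The reaction-function slope is 0.25, so a 16-unit rise in e_D moves e_C by 0.25 × 16 = 4. Chen's best response rises — the actions are strategic complements.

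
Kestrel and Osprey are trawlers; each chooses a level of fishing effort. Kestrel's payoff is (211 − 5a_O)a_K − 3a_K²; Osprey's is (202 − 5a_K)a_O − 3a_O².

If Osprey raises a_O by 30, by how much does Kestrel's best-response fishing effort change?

-25

Expanding Kestrel's payoff: 211a_K − 5a_Oa_K − 3a_K².
∂π/∂a_K = 211 − 5a_O − 6a_K = 0, so a_K = 211/6 − (5/6)a_O.
The reaction-function slope is −5/6, so a 30-unit rise in a_O moves a_K by −5/6 × 30 = −25. Kestrel's best response falls — the actions are strategic substitutes.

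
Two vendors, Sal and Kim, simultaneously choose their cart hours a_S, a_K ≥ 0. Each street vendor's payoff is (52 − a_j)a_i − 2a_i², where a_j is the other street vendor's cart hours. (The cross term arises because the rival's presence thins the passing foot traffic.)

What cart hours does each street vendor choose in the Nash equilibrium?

10.4

Sal's payoff is (52 − a_K)a_S − 2a_S².
∂π/∂a_S = 52 − a_K − 4a_S = 0, so a_S = 13 − 0.25a_K.
The game is symmetric, so in equilibrium a_K = a_S: the reaction function gives 1.25a_S = 13, hence a_S = 10.4.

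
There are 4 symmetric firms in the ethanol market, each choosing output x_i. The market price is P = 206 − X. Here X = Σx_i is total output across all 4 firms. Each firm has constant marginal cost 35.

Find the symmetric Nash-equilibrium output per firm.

34.2

A representative firm's profit is π_i = x_i(206 − X) − 35x_i, with X = x_i + Σ_{j≠i} x_j.
First-order condition: 171 − 2x_i − Σ_{j≠i} x_j = 0.
Imposing symmetry (x_j = x for all j) turns Σ_{j≠i} x_j into 3x, so 171 = 5x and x = 34.2.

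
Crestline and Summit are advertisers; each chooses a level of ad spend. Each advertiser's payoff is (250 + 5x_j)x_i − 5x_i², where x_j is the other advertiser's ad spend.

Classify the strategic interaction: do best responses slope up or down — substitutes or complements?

strategic complements

Crestline's payoff is (250 + 5x_S)x_C − 5x_C².
∂π/∂x_C = 250 + 5x_S − 10x_C = 0, so x_C = 25 + 0.5x_S.
The best-response slope dx_C/dx_S = 0.5 > 0: the reaction function is upward-sloping, so the choices are strategic complements.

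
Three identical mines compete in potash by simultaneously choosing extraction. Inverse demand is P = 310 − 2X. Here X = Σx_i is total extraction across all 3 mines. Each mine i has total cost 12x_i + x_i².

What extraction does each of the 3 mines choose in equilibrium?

29.8

A representative mine's profit is π_i = x_i(310 − 2X) − 12x_i − x_i², with X = x_i + Σ_{j≠i} x_j.
First-order condition: 298 − 6x_i − 2Σ_{j≠i} x_j = 0.
Imposing symmetry (x_j = x for all j) turns Σ_{j≠i} x_j into 2x, so 298 = 10x and x = 29.8.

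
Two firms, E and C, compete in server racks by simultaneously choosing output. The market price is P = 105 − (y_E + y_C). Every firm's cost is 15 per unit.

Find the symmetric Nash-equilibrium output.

Firm E's profit: π = y_E(105 − (y_E + y_C)) − 15y_E.
∂π/∂y_E = 90 − 2y_E − y_C = 0, so y_E = 45 − 0.5y_C.
By symmetry y_C = y_E; substituting into the reaction function, 1.5y_E = 45 and y_E = 30.

30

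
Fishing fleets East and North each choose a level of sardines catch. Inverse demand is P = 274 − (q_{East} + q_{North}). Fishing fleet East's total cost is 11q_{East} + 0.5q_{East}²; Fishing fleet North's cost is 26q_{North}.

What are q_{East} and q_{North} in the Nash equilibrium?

Fishing fleet East's profit: π = q_{East}(274 − (q_{East} + q_{North})) − 11q_{East} − 0.5q_{East}².
∂π/∂q_{East} = 263 − 3q_{East} − q_{North} = 0, so q_{East} = 263/3 − (1/3)q_{North}.
For North: ∂π/∂q_{North} = 248 − 2q_{North} − q_{East} = 0 ⇒ q_{North} = 124 − 0.5q_{East}.
Substituting the second reaction function into the first: q_{East} = 263/3 − (1/3)(124 − 0.5q_{East}), which gives (5/6)q_{East} = 139/3 ⇒ q_{East} = 55.6.
Then q_{North} = 124 − 0.5·55.6 = 96.2.

55.6, 96.2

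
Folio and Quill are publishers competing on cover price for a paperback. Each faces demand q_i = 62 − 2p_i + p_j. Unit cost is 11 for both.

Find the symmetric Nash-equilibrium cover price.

Folio's profit: π = (p_{Folio} − 11)(62 − 2p_{Folio} + p_{Quill}).
∂π/∂p_{Folio} = 84 − 4p_{Folio} + p_{Quill} = 0 ⇒ p_{Folio} = 21 + 0.25p_{Quill}.
Setting p_{Folio} = p_{Quill} in the reaction function: p_{Folio} = 21 + 0.25p_{Folio}, so p_{Folio} = 21 / 0.75 = 28.

28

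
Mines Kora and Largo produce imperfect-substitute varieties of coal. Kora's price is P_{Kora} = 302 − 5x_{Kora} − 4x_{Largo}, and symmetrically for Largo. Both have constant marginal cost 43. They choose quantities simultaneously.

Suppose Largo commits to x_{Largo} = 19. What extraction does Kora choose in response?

Mine Kora's profit: π = x_{Kora}(302 − 5x_{Kora} − 4x_{Largo}) − 43x_{Kora}.
∂π/∂x_{Kora} = 259 − 10x_{Kora} − 4x_{Largo} = 0 ⇒ x_{Kora} = 25.9 − 0.4x_{Largo}.
At x_{Largo} = 19: x_{Kora} = 25.9 − 0.4·19 = 18.3.

18.3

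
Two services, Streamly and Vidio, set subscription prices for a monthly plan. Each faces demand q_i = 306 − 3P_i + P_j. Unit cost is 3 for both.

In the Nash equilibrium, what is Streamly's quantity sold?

180

Streamly's profit: π = (P_{Streamly} − 3)(306 − 3P_{Streamly} + P_{Vidio}).
∂π/∂P_{Streamly} = 315 − 6P_{Streamly} + P_{Vidio} = 0 ⇒ P_{Streamly} = 52.5 + (1/6)P_{Vidio}.
The game is symmetric, so in equilibrium P_{Vidio} = P_{Streamly}: the reaction function gives (5/6)P_{Streamly} = 52.5, hence P_{Streamly} = 63.
q_{Streamly} = 306 − 3·63 + 63 = 180.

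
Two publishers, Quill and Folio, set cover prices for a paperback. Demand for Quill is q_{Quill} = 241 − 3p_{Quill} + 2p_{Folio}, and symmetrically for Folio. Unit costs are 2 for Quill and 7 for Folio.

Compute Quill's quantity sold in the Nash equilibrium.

182.0625

Quill's profit: π = (p_{Quill} − 2)(241 − 3p_{Quill} + 2p_{Folio}).
∂π/∂p_{Quill} = 247 − 6p_{Quill} + 2p_{Folio} = 0 ⇒ p_{Quill} = 247/6 + (1/3)p_{Folio}.
Similarly p_{Folio} = 131/3 + (1/3)p_{Quill}.
Plugging p_{Folio} into Quill's best response: p_{Quill} = 247/6 + (1/3)(131/3 + (1/3)p_{Quill}) ⇒ (8/9)p_{Quill} = 1003/18, so p_{Quill} = 62.6875.
Then p_{Folio} = 131/3 + (1/3)·62.6875 = 64.5625.
q_{Quill} = 241 − 3·62.6875 + 2·64.5625 = 182.0625.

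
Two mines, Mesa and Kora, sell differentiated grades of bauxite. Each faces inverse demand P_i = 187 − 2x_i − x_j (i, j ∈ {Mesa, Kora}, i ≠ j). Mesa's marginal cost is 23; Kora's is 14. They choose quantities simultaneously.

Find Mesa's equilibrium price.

87.4

Mine Mesa's profit: π = x_{Mesa}(187 − 2x_{Mesa} − x_{Kora}) − 23x_{Mesa}.
∂π/∂x_{Mesa} = 164 − 4x_{Mesa} − x_{Kora} = 0 ⇒ x_{Mesa} = 41 − 0.25x_{Kora}.
Similarly x_{Kora} = 43.25 − 0.25x_{Mesa}.
Plugging x_{Kora} into Mesa's best response: x_{Mesa} = 41 − 0.25(43.25 − 0.25x_{Mesa}) ⇒ 0.9375x_{Mesa} = 30.1875, so x_{Mesa} = 32.2.
Then x_{Kora} = 43.25 − 0.25·32.2 = 35.2.
P_{Mesa} = 187 − 2·32.2 − 35.2 = 87.4.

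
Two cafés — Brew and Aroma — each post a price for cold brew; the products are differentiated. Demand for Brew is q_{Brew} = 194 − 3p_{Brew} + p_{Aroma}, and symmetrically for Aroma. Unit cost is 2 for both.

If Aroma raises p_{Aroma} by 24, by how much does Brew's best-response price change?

Brew's profit: π = (p_{Brew} − 2)(194 − 3p_{Brew} + p_{Aroma}).
∂π/∂p_{Brew} = 200 − 6p_{Brew} + p_{Aroma} = 0 ⇒ p_{Brew} = 100/3 + (1/6)p_{Aroma}.
The reaction-function slope is 1/6, so a 24-unit rise in p_{Aroma} moves p_{Brew} by 1/6 × 24 = 4. Brew's best response rises — the actions are strategic complements.

4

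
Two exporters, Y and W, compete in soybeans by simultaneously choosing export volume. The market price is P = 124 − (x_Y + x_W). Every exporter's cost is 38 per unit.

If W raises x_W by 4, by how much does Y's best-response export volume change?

Exporter Y's profit: π = x_Y(124 − (x_Y + x_W)) − 38x_Y.
∂π/∂x_Y = 86 − 2x_Y − x_W = 0, so x_Y = 43 − 0.5x_W.
The reaction-function slope is −0.5, so a 4-unit rise in x_W moves x_Y by −0.5 × 4 = −2. Y's best response falls — the actions are strategic substitutes.

-2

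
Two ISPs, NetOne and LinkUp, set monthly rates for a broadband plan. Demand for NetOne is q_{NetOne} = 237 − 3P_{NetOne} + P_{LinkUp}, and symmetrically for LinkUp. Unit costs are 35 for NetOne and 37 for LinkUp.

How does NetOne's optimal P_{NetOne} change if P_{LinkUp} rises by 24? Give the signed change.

4

NetOne's profit: π = (P_{NetOne} − 35)(237 − 3P_{NetOne} + P_{LinkUp}).
∂π/∂P_{NetOne} = 342 − 6P_{NetOne} + P_{LinkUp} = 0 ⇒ P_{NetOne} = 57 + (1/6)P_{LinkUp}.
The reaction-function slope is 1/6, so a 24-unit rise in P_{LinkUp} moves P_{NetOne} by 1/6 × 24 = 4. NetOne's best response rises — the actions are strategic complements.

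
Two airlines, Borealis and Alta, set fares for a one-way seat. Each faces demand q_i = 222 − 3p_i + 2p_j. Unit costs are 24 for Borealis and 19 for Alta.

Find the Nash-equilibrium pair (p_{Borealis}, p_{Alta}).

72.5625, 70.6875

Borealis's profit: π = (p_{Borealis} − 24)(222 − 3p_{Borealis} + 2p_{Alta}).
∂π/∂p_{Borealis} = 294 − 6p_{Borealis} + 2p_{Alta} = 0 ⇒ p_{Borealis} = 49 + (1/3)p_{Alta}.
Similarly p_{Alta} = 46.5 + (1/3)p_{Borealis}.
Solving the two reaction functions simultaneously: (1 − (1/3)(1/3))p_{Borealis} = 49 + (1/3)·46.5, so (8/9)p_{Borealis} = 64.5 and p_{Borealis} = 72.5625.
Then p_{Alta} = 46.5 + (1/3)·72.5625 = 70.6875.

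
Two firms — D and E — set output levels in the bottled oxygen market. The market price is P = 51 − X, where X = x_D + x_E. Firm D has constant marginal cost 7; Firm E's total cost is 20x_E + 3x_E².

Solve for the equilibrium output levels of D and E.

21.4, 1.2

Firm D's profit: π = x_D(51 − (x_D + x_E)) − 7x_D.
∂π/∂x_D = 44 − 2x_D − x_E = 0, so x_D = 22 − 0.5x_E.
For E: ∂π/∂x_E = 31 − 8x_E − x_D = 0 ⇒ x_E = 3.875 − 0.125x_D.
Substituting the second reaction function into the first: x_D = 22 − 0.5(3.875 − 0.125x_D), which gives 0.9375x_D = 20.0625 ⇒ x_D = 21.4.
Then x_E = 3.875 − 0.125·21.4 = 1.2.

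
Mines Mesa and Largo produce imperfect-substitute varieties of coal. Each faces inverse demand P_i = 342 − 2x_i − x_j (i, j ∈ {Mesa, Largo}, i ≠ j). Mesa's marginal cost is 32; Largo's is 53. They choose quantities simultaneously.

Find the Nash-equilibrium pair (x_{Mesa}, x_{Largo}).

63.4, 56.4

Mine Mesa's profit: π = x_{Mesa}(342 − 2x_{Mesa} − x_{Largo}) − 32x_{Mesa}.
∂π/∂x_{Mesa} = 310 − 4x_{Mesa} − x_{Largo} = 0 ⇒ x_{Mesa} = 77.5 − 0.25x_{Largo}.
Similarly x_{Largo} = 72.25 − 0.25x_{Mesa}.
Plugging x_{Largo} into Mesa's best response: x_{Mesa} = 77.5 − 0.25(72.25 − 0.25x_{Mesa}) ⇒ 0.9375x_{Mesa} = 59.4375, so x_{Mesa} = 63.4.
Then x_{Largo} = 72.25 − 0.25·63.4 = 56.4.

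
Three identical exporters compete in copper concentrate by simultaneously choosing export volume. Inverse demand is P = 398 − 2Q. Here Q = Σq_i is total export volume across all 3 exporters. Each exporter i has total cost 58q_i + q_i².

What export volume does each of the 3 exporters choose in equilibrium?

A representative exporter's profit is π_i = q_i(398 − 2Q) − 58q_i − q_i², with Q = q_i + Σ_{j≠i} q_j.
First-order condition: 340 − 6q_i − 2Σ_{j≠i} q_j = 0.
In a symmetric equilibrium every exporter chooses the same q, so Σ_{j≠i} q_j = 2q. The condition becomes 340 − 10q = 0, giving q = 340/10 = 34.

34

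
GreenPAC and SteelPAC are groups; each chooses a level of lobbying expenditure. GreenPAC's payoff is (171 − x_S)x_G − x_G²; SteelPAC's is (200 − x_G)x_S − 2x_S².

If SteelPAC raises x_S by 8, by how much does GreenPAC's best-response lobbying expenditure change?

Expanding GreenPAC's payoff: 171x_G − x_Sx_G − x_G².
∂π/∂x_G = 171 − x_S − 2x_G = 0, so x_G = 85.5 − 0.5x_S.
The reaction-function slope is −0.5, so an 8-unit rise in x_S moves x_G by −0.5 × 8 = −4. GreenPAC's best response falls — the actions are strategic substitutes.

-4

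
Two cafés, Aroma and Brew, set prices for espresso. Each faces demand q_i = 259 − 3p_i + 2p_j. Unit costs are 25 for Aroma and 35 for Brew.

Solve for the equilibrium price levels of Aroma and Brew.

85.375, 89.125

Aroma's profit: π = (p_{Aroma} − 25)(259 − 3p_{Aroma} + 2p_{Brew}).
∂π/∂p_{Aroma} = 334 − 6p_{Aroma} + 2p_{Brew} = 0 ⇒ p_{Aroma} = 167/3 + (1/3)p_{Brew}.
Similarly p_{Brew} = 182/3 + (1/3)p_{Aroma}.
Substituting the second reaction function into the first: p_{Aroma} = 167/3 + (1/3)(182/3 + (1/3)p_{Aroma}), which gives (8/9)p_{Aroma} = 683/9 ⇒ p_{Aroma} = 85.375.
Then p_{Brew} = 182/3 + (1/3)·85.375 = 89.125.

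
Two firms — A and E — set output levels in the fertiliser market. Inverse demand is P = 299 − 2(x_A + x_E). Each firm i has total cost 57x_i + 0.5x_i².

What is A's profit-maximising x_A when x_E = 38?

33.2

Firm A's profit: π = x_A(299 − 2(x_A + x_E)) − 57x_A − 0.5x_A².
∂π/∂x_A = 242 − 5x_A − 2x_E = 0, so x_A = 48.4 − 0.4x_E.
At x_E = 38: x_A = 48.4 − 0.4·38 = 33.2.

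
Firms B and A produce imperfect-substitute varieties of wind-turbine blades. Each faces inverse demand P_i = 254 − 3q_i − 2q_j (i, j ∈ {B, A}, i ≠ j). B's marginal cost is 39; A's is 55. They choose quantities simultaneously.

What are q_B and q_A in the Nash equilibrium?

27.875, 23.875

Firm B's profit: π = q_B(254 − 3q_B − 2q_A) − 39q_B.
∂π/∂q_B = 215 − 6q_B − 2q_A = 0 ⇒ q_B = 215/6 − (1/3)q_A.
Similarly q_A = 199/6 − (1/3)q_B.
Plugging q_A into B's best response: q_B = 215/6 − (1/3)(199/6 − (1/3)q_B) ⇒ (8/9)q_B = 223/9, so q_B = 27.875.
Then q_A = 199/6 − (1/3)·27.875 = 23.875.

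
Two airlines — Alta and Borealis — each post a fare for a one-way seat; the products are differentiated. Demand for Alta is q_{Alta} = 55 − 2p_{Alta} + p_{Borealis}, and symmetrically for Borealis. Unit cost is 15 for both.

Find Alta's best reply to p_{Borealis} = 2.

Alta's profit: π = (p_{Alta} − 15)(55 − 2p_{Alta} + p_{Borealis}).
∂π/∂p_{Alta} = 85 − 4p_{Alta} + p_{Borealis} = 0 ⇒ p_{Alta} = 21.25 + 0.25p_{Borealis}.
At p_{Borealis} = 2: p_{Alta} = 21.25 + 0.25·2 = 21.75.

21.75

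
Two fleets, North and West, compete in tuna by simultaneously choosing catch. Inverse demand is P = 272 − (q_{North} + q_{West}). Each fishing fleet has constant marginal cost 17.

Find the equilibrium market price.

Fishing fleet North's profit: π = q_{North}(272 − (q_{North} + q_{West})) − 17q_{North}.
∂π/∂q_{North} = 255 − 2q_{North} − q_{West} = 0, so q_{North} = 127.5 − 0.5q_{West}.
By symmetry q_{West} = q_{North}; substituting into the reaction function, 1.5q_{North} = 127.5 and q_{North} = 85.
Equilibrium price: P = 272 − 170 = 102.

102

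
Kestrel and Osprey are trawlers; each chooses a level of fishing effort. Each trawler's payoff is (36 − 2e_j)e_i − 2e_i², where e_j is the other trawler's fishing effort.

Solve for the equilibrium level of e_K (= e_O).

6

Kestrel's payoff is (36 − 2e_O)e_K − 2e_K².
∂π/∂e_K = 36 − 2e_O − 4e_K = 0, so e_K = 9 − 0.5e_O.
The game is symmetric, so in equilibrium e_O = e_K: the reaction function gives 1.5e_K = 9, hence e_K = 6.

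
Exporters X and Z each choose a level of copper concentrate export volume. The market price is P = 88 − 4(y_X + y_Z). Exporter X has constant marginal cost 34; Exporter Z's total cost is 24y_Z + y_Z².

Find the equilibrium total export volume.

9.0625

Exporter X's profit: π = y_X(88 − 4(y_X + y_Z)) − 34y_X.
∂π/∂y_X = 54 − 8y_X − 4y_Z = 0, so y_X = 6.75 − 0.5y_Z.
For Z: ∂π/∂y_Z = 64 − 10y_Z − 4y_X = 0 ⇒ y_Z = 6.4 − 0.4y_X.
Solving the two reaction functions simultaneously: (1 − (−0.5)(−0.4))y_X = 6.75 − 0.5·6.4, so 0.8y_X = 3.55 and y_X = 4.4375.
Then y_Z = 6.4 − 0.4·4.4375 = 4.625.
Total export volume: 4.4375 + 4.625 = 9.0625.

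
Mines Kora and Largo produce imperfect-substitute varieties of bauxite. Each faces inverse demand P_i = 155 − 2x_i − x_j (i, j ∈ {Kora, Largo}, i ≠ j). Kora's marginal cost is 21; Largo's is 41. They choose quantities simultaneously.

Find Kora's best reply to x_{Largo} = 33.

Mine Kora's profit: π = x_{Kora}(155 − 2x_{Kora} − x_{Largo}) − 21x_{Kora}.
∂π/∂x_{Kora} = 134 − 4x_{Kora} − x_{Largo} = 0 ⇒ x_{Kora} = 33.5 − 0.25x_{Largo}.
At x_{Largo} = 33: x_{Kora} = 33.5 − 0.25·33 = 25.25.

25.25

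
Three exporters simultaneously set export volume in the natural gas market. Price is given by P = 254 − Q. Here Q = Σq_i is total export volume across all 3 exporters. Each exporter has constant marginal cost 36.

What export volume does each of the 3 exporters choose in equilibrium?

A representative exporter's profit is π_i = q_i(254 − Q) − 36q_i, with Q = q_i + Σ_{j≠i} q_j.
First-order condition: 218 − 2q_i − Σ_{j≠i} q_j = 0.
Imposing symmetry (q_j = q for all j) turns Σ_{j≠i} q_j into 2q, so 218 = 4q and q = 54.5.

54.5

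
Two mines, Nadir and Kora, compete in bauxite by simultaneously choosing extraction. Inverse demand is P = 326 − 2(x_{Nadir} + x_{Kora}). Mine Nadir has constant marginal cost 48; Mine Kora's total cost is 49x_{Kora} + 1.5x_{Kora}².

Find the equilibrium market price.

164

Mine Nadir's profit: π = x_{Nadir}(326 − 2(x_{Nadir} + x_{Kora})) − 48x_{Nadir}.
∂π/∂x_{Nadir} = 278 − 4x_{Nadir} − 2x_{Kora} = 0, so x_{Nadir} = 69.5 − 0.5x_{Kora}.
For Kora: ∂π/∂x_{Kora} = 277 − 7x_{Kora} − 2x_{Nadir} = 0 ⇒ x_{Kora} = 277/7 − (2/7)x_{Nadir}.
Plugging x_{Kora} into Nadir's best response: x_{Nadir} = 69.5 − 0.5(277/7 − (2/7)x_{Nadir}) ⇒ (6/7)x_{Nadir} = 348/7, so x_{Nadir} = 58.
Then x_{Kora} = 277/7 − (2/7)·58 = 23.
Equilibrium price: P = 326 − 2·81 = 164.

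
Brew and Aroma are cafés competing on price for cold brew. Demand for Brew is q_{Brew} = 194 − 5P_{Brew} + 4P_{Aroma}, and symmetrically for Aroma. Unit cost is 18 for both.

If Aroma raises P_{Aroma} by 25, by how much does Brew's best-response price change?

Brew's profit: π = (P_{Brew} − 18)(194 − 5P_{Brew} + 4P_{Aroma}).
∂π/∂P_{Brew} = 284 − 10P_{Brew} + 4P_{Aroma} = 0 ⇒ P_{Brew} = 28.4 + 0.4P_{Aroma}.
The reaction-function slope is 0.4, so a 25-unit rise in P_{Aroma} moves P_{Brew} by 0.4 × 25 = 10. Brew's best response rises — the actions are strategic complements.

10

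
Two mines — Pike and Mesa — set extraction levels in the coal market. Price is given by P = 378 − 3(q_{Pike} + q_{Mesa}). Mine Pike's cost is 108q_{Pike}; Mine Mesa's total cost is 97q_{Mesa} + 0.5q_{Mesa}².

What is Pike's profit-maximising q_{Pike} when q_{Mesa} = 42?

24

Mine Pike's profit: π = q_{Pike}(378 − 3(q_{Pike} + q_{Mesa})) − 108q_{Pike}.
∂π/∂q_{Pike} = 270 − 6q_{Pike} − 3q_{Mesa} = 0, so q_{Pike} = 45 − 0.5q_{Mesa}.
At q_{Mesa} = 42: q_{Pike} = 45 − 0.5·42 = 24.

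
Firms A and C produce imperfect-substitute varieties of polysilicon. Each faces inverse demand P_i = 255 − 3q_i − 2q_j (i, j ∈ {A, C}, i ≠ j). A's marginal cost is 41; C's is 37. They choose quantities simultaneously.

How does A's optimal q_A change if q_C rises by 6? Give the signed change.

-2

Firm A's profit: π = q_A(255 − 3q_A − 2q_C) − 41q_A.
∂π/∂q_A = 214 − 6q_A − 2q_C = 0 ⇒ q_A = 107/3 − (1/3)q_C.
The reaction-function slope is −1/3, so a 6-unit rise in q_C moves q_A by −1/3 × 6 = −2. A's best response falls — the actions are strategic substitutes.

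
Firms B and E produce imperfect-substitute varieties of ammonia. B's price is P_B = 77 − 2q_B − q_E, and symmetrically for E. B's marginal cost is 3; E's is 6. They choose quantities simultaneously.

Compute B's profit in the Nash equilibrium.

Firm B's profit: π = q_B(77 − 2q_B − q_E) − 3q_B.
∂π/∂q_B = 74 − 4q_B − q_E = 0 ⇒ q_B = 18.5 − 0.25q_E.
Similarly q_E = 17.75 − 0.25q_B.
Substituting the second reaction function into the first: q_B = 18.5 − 0.25(17.75 − 0.25q_B), which gives 0.9375q_B = 14.0625 ⇒ q_B = 15.
Then q_E = 17.75 − 0.25·15 = 14.
P_B = 77 − 2·15 − 14 = 33.
Profit = (33 − 3)·15 = 450.

450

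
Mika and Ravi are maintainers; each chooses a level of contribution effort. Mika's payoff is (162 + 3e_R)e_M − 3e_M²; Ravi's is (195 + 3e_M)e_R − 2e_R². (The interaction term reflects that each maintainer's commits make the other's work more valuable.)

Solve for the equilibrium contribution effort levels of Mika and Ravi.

82.2, 110.4

Expanding Mika's payoff: 162e_M + 3e_Re_M − 3e_M².
∂π/∂e_M = 162 + 3e_R − 6e_M = 0, so e_M = 27 + 0.5e_R.
Likewise for Ravi: e_R = 48.75 + 0.75e_M.
Substituting the second reaction function into the first: e_M = 27 + 0.5(48.75 + 0.75e_M), which gives 0.625e_M = 51.375 ⇒ e_M = 82.2.
Then e_R = 48.75 + 0.75·82.2 = 110.4.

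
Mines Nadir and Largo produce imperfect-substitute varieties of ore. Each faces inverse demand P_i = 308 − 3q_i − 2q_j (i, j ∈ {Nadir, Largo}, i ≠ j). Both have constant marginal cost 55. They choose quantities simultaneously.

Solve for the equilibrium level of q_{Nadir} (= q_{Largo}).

Mine Nadir's profit: π = q_{Nadir}(308 − 3q_{Nadir} − 2q_{Largo}) − 55q_{Nadir}.
∂π/∂q_{Nadir} = 253 − 6q_{Nadir} − 2q_{Largo} = 0 ⇒ q_{Nadir} = 253/6 − (1/3)q_{Largo}.
The game is symmetric, so in equilibrium q_{Largo} = q_{Nadir}: the reaction function gives (4/3)q_{Nadir} = 253/6, hence q_{Nadir} = 31.625.

31.625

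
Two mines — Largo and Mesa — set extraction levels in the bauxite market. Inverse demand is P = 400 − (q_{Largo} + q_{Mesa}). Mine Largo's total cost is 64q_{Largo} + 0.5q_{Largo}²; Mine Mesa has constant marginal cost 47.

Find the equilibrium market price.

191.6

Mine Largo's profit: π = q_{Largo}(400 − (q_{Largo} + q_{Mesa})) − 64q_{Largo} − 0.5q_{Largo}².
∂π/∂q_{Largo} = 336 − 3q_{Largo} − q_{Mesa} = 0, so q_{Largo} = 112 − (1/3)q_{Mesa}.
For Mesa: ∂π/∂q_{Mesa} = 353 − 2q_{Mesa} − q_{Largo} = 0 ⇒ q_{Mesa} = 176.5 − 0.5q_{Largo}.
Solving the two reaction functions simultaneously: (1 − (−1/3)(−0.5))q_{Largo} = 112 − (1/3)·176.5, so (5/6)q_{Largo} = 319/6 and q_{Largo} = 63.8.
Then q_{Mesa} = 176.5 − 0.5·63.8 = 144.6.
Equilibrium price: P = 400 − 208.4 = 191.6.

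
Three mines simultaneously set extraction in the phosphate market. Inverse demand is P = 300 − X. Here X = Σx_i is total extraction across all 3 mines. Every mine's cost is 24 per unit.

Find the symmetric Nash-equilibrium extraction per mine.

69

A representative mine's profit is π_i = x_i(300 − X) − 24x_i, with X = x_i + Σ_{j≠i} x_j.
First-order condition: 276 − 2x_i − Σ_{j≠i} x_j = 0.
With identical mines, set every x_j = x: then 276 − 2x − 2x = 0, i.e. x = 276/4 = 69.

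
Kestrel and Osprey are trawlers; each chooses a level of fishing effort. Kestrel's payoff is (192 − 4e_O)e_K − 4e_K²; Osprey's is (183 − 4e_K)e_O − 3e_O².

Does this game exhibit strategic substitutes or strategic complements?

strategic substitutes

Expanding Kestrel's payoff: 192e_K − 4e_Oe_K − 4e_K².
∂π/∂e_K = 192 − 4e_O − 8e_K = 0, so e_K = 24 − 0.5e_O.
The best-response slope de_K/de_O = −0.5 < 0: the reaction function is downward-sloping, so the choices are strategic substitutes.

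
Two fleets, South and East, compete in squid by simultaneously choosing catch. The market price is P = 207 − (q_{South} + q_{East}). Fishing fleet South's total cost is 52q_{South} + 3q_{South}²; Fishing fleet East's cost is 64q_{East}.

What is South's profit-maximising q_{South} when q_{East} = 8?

Fishing fleet South's profit: π = q_{South}(207 − (q_{South} + q_{East})) − 52q_{South} − 3q_{South}².
∂π/∂q_{South} = 155 − 8q_{South} − q_{East} = 0, so q_{South} = 19.375 − 0.125q_{East}.
At q_{East} = 8: q_{South} = 19.375 − 0.125·8 = 18.375.

18.375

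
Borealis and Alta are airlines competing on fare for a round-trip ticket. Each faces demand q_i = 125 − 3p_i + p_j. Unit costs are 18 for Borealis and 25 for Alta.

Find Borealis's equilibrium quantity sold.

55.2

Borealis's profit: π = (p_{Borealis} − 18)(125 − 3p_{Borealis} + p_{Alta}).
∂π/∂p_{Borealis} = 179 − 6p_{Borealis} + p_{Alta} = 0 ⇒ p_{Borealis} = 179/6 + (1/6)p_{Alta}.
Similarly p_{Alta} = 100/3 + (1/6)p_{Borealis}.
Solving the two reaction functions simultaneously: (1 − (1/6)(1/6))p_{Borealis} = 179/6 + (1/6)·(100/3), so (35/36)p_{Borealis} = 637/18 and p_{Borealis} = 36.4.
Then p_{Alta} = 100/3 + (1/6)·36.4 = 39.4.
q_{Borealis} = 125 − 3·36.4 + 39.4 = 55.2.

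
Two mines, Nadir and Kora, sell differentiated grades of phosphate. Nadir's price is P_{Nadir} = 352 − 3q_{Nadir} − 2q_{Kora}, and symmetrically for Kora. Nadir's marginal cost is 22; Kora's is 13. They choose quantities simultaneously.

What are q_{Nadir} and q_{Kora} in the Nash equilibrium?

40.6875, 42.9375

Mine Nadir's profit: π = q_{Nadir}(352 − 3q_{Nadir} − 2q_{Kora}) − 22q_{Nadir}.
∂π/∂q_{Nadir} = 330 − 6q_{Nadir} − 2q_{Kora} = 0 ⇒ q_{Nadir} = 55 − (1/3)q_{Kora}.
Similarly q_{Kora} = 56.5 − (1/3)q_{Nadir}.
Substituting the second reaction function into the first: q_{Nadir} = 55 − (1/3)(56.5 − (1/3)q_{Nadir}), which gives (8/9)q_{Nadir} = 217/6 ⇒ q_{Nadir} = 40.6875.
Then q_{Kora} = 56.5 − (1/3)·40.6875 = 42.9375.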